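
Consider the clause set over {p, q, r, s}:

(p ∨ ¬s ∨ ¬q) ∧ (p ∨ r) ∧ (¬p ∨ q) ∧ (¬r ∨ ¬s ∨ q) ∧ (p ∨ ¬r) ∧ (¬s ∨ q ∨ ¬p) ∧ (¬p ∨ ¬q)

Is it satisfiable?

No

Suppose p = True.
(q) alone gives q = True.
That conflicts with the unit clause (¬q).
That branch fails; take p = False instead.
(r) alone gives r = True.
That conflicts with the unit clause (¬r).
Either choice for p ends in contradiction.
No assignment satisfies every clause.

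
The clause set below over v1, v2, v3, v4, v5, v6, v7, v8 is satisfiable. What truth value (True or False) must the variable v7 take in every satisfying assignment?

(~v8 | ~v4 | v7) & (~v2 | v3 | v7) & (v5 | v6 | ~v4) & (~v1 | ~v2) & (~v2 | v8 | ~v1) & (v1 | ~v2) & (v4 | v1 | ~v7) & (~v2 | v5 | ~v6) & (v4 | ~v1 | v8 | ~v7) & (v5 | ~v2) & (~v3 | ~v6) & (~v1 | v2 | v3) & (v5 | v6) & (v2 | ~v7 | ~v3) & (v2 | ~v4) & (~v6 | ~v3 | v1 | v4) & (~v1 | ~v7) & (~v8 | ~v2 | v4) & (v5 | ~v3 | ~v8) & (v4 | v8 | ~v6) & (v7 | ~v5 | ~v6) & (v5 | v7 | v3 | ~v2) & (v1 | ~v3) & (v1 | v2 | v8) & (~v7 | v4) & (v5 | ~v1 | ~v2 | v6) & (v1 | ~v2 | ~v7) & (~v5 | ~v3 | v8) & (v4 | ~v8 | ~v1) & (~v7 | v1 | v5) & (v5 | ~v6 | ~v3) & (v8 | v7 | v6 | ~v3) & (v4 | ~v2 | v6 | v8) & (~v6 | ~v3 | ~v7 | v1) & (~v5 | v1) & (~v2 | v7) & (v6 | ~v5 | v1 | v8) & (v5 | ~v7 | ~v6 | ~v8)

False

Suppose v7 = 1.
Unit clause (~v1) forces v1 = 0.
Unit clause (~v2) forces v2 = 0.
Unit clause (v4) forces v4 = 1.
But (~v4) is also a unit clause — contradiction.
So every satisfying assignment has v7 = False.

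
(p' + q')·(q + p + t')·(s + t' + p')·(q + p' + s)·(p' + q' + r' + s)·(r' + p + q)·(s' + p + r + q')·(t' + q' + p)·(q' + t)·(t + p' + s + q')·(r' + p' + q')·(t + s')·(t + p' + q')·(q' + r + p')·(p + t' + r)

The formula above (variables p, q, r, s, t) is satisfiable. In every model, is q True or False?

False

Suppose q = 1.
From the singleton clause (p'), p = 0.
From the singleton clause (t'), t = 0.
Now (t) is unsatisfied and unit — conflict.
So every satisfying assignment has q = False.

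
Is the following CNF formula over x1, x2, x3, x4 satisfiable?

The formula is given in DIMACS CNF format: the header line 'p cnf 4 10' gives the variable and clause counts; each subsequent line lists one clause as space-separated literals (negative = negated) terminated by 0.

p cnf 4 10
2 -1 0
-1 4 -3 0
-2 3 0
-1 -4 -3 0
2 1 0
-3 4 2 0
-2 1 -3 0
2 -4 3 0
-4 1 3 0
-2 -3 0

Case x2 = True:
Unit clause (x3) forces x3 = True.
But (¬x3) is also a unit clause — contradiction.
That branch fails; take x2 = False instead.
Unit clause (¬x1) forces x1 = False.
But (x1) is also a unit clause — contradiction.
Both values of x2 lead to a conflict.
No assignment satisfies every clause.

No, unsatisfiable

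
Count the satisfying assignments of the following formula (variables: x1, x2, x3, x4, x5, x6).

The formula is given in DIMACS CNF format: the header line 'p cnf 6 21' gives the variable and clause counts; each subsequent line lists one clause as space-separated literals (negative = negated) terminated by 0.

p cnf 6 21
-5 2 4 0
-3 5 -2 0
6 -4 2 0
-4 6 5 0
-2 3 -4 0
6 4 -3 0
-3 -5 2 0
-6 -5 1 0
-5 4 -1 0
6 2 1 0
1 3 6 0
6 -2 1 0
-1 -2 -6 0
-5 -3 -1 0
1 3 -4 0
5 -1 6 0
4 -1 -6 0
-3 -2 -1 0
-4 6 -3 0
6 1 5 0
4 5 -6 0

There are 2^6 = 64 truth assignments over (x1, x2, x3, x4, x5, x6).
Split on x3. With x3 = True, the clauses containing x3 are satisfied and ¬x3 drops from the rest; 2 of the 2^5 = 32 assignments to the other variables satisfy what remains.
With x3 = False, by the same count on the reduced clause set, 2 assignments work.
(One model: x1=F, x2=F, x3=T, x4=T, x5=F, x6=T.)
Total: 2 + 2 = 4.

4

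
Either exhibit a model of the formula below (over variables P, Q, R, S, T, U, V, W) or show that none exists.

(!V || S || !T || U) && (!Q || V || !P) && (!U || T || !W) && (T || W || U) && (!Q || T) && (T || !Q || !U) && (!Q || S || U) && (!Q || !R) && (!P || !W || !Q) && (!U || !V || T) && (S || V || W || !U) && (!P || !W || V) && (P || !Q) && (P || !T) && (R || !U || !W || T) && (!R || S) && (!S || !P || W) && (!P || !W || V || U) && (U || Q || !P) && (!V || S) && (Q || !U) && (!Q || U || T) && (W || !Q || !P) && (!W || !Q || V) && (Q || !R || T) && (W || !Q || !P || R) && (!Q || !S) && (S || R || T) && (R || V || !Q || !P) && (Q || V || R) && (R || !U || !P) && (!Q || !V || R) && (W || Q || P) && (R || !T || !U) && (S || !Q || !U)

Case Q = false:
(!U) alone gives U = false.
(!P) alone gives P = false.
(!T) alone gives T = false.
(W) alone gives W = true.
(!R) alone gives R = false.
(S) alone gives S = true.
(V) alone gives V = true.
Every clause now holds.

P=false; Q=false; R=false; S=true; T=false; U=false; V=true; W=true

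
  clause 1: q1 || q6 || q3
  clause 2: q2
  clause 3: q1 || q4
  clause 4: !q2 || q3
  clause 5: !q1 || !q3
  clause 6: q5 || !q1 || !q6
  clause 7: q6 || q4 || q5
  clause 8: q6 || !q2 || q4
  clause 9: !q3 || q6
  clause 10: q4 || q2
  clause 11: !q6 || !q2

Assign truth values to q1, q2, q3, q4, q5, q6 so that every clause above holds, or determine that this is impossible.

From the singleton clause (q2), q2 = true.
From the singleton clause (q3), q3 = true.
From the singleton clause (!q1), q1 = false.
From the singleton clause (q4), q4 = true.
From the singleton clause (q6), q6 = true.
That conflicts with the unit clause (!q6).

UNSATISFIABLE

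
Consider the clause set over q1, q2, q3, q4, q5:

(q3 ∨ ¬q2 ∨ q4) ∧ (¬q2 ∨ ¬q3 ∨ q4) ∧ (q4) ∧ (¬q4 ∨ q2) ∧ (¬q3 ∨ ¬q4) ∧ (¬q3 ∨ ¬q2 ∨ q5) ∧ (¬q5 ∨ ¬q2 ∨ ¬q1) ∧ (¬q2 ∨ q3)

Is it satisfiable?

(q4) alone gives q4 = True.
(q2) alone gives q2 = True.
(¬q3) alone gives q3 = False.
But (q3) is also a unit clause — contradiction.
No assignment satisfies every clause.

Unsatisfiable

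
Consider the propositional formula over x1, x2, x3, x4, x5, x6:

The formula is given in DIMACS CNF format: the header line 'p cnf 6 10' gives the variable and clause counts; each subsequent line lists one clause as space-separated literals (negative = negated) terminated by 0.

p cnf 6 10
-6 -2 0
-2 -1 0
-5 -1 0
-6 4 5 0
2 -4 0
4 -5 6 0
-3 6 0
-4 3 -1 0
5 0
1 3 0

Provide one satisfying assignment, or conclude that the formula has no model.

x1 ↦ False,  x2 ↦ False,  x3 ↦ True,  x4 ↦ False,  x5 ↦ True,  x6 ↦ True

Unit clause (x5) forces x5 = True.
Unit clause (¬x1) forces x1 = False.
Unit clause (x3) forces x3 = True.
Unit clause (x6) forces x6 = True.
Unit clause (¬x2) forces x2 = False.
Unit clause (¬x4) forces x4 = False.
This assignment satisfies each clause.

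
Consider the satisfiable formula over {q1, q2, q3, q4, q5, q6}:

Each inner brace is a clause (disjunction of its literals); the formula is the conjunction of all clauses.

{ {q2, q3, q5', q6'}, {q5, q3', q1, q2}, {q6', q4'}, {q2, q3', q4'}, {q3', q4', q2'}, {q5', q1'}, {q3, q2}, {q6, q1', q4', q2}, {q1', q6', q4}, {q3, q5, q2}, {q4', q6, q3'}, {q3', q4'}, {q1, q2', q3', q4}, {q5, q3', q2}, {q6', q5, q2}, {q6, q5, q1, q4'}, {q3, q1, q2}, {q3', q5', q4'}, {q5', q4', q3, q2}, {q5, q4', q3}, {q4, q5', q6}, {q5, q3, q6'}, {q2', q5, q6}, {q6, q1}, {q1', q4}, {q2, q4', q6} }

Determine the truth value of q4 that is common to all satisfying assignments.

False

Suppose q4 = 1.
(q6') alone gives q6 = 0.
(q3') alone gives q3 = 0.
(q2) alone gives q2 = 1.
(q5) alone gives q5 = 1.
(q1') alone gives q1 = 0.
Now (q1) is unsatisfied and unit — conflict.
So every satisfying assignment has q4 = False.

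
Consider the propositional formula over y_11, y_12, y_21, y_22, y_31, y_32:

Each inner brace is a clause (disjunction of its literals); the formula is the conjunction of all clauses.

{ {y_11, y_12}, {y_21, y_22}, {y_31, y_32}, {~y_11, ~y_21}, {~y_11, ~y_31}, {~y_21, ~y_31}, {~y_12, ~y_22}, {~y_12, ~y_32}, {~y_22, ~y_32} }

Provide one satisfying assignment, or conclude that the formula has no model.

UNSATISFIABLE

Suppose y_11 = 1.
The clause (~y_21) is unit, so y_21 = 0.
The clause (y_22) is unit, so y_22 = 1.
The clause (~y_31) is unit, so y_31 = 0.
The clause (y_32) is unit, so y_32 = 1.
That conflicts with the unit clause (~y_32).
Undo y_11 and try y_11 = 0.
The clause (y_12) is unit, so y_12 = 1.
The clause (~y_22) is unit, so y_22 = 0.
The clause (y_21) is unit, so y_21 = 1.
The clause (~y_31) is unit, so y_31 = 0.
The clause (y_32) is unit, so y_32 = 1.
That conflicts with the unit clause (~y_32).
Both values of y_11 lead to a conflict.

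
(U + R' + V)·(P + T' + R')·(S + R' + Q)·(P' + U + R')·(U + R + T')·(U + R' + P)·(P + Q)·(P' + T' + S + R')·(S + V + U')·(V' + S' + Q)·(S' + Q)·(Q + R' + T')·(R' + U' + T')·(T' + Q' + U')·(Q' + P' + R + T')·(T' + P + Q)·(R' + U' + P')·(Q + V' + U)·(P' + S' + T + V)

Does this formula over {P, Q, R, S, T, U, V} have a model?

Satisfiable

Suppose P = 0.
(Q) alone gives Q = 1.
Suppose T = 0.
Suppose U = 0.
(R') alone gives R = 0.
All clauses hold; S, V can take either value.
A satisfying assignment: P: 0; Q: 1; R: 0; S: 0; T: 0; U: 0; V: 0.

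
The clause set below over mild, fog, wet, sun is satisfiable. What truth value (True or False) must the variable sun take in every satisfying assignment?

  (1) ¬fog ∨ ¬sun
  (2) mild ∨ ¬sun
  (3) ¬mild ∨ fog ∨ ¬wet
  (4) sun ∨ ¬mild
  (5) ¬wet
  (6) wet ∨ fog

Suppose sun = True.
(¬fog) alone gives fog = False.
(mild) alone gives mild = True.
(¬wet) alone gives wet = False.
But (wet) is also a unit clause — contradiction.
So every satisfying assignment has sun = False.

False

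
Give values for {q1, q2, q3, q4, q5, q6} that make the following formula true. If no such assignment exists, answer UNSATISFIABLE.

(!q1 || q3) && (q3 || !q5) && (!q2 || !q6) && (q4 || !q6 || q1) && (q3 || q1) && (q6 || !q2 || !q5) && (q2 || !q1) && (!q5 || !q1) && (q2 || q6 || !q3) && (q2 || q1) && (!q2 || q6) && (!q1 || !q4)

Try q1 = false.
From the singleton clause (q3), q3 = true.
From the singleton clause (q2), q2 = true.
From the singleton clause (!q6), q6 = false.
But (q6) is also a unit clause — contradiction.
Backtrack on q1: now try q1 = true.
From the singleton clause (q3), q3 = true.
From the singleton clause (q2), q2 = true.
From the singleton clause (!q6), q6 = false.
But (q6) is also a unit clause — contradiction.
Either choice for q1 ends in contradiction.

UNSATISFIABLE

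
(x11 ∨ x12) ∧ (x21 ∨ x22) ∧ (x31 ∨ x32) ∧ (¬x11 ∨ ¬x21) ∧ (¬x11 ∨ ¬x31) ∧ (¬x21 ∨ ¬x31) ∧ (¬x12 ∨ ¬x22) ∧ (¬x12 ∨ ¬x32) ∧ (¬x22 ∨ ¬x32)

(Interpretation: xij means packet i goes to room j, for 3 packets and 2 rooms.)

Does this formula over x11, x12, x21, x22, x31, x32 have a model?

Unsatisfiable

Case x11 = True:
(¬x21) alone gives x21 = False.
(x22) alone gives x22 = True.
(¬x31) alone gives x31 = False.
(x32) alone gives x32 = True.
Now (¬x32) is unsatisfied and unit — conflict.
Undo x11 and try x11 = False.
(x12) alone gives x12 = True.
(¬x22) alone gives x22 = False.
(x21) alone gives x21 = True.
(¬x31) alone gives x31 = False.
(x32) alone gives x32 = True.
Now (¬x32) is unsatisfied and unit — conflict.
Neither x11 = True nor x11 = False works.
No assignment satisfies every clause.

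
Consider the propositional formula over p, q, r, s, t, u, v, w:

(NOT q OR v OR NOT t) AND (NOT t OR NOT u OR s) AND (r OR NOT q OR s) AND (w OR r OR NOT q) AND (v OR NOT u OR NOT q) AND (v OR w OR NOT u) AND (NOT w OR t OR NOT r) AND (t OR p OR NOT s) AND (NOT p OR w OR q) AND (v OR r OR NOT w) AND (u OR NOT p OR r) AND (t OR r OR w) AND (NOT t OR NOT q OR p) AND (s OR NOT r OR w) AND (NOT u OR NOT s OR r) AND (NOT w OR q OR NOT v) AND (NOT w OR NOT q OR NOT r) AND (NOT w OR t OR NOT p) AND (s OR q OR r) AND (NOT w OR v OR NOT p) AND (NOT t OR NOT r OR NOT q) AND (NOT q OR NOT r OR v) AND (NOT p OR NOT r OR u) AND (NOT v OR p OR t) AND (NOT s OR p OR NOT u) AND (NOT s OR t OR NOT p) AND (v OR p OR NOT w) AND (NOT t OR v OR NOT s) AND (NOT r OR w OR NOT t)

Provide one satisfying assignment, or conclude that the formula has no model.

p: false, q: false, r: false, s: true, t: true, u: false, v: true, w: false

Branch on q: set q = false.
Branch on p: set p = false.
Branch on t: set t = true.
Branch on u: set u = false.
Branch on w: set w = false.
From the singleton clause (NOT r), r = false.
From the singleton clause (s), s = true.
From the singleton clause (v), v = true.
Every clause now holds.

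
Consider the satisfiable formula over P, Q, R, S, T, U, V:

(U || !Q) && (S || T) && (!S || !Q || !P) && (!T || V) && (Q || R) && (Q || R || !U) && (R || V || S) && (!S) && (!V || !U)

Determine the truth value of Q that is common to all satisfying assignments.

Suppose Q = true.
The clause (U) is unit, so U = true.
The clause (!S) is unit, so S = false.
The clause (T) is unit, so T = true.
The clause (V) is unit, so V = true.
That conflicts with the unit clause (!V).
So every satisfying assignment has Q = False.

False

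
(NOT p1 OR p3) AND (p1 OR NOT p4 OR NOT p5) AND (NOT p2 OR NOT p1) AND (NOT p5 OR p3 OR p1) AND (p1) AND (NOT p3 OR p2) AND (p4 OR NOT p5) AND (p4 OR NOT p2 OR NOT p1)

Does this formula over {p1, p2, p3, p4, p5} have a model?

No

From the singleton clause (p1), p1 = true.
From the singleton clause (p3), p3 = true.
From the singleton clause (NOT p2), p2 = false.
Now (p2) is unsatisfied and unit — conflict.
No assignment satisfies every clause.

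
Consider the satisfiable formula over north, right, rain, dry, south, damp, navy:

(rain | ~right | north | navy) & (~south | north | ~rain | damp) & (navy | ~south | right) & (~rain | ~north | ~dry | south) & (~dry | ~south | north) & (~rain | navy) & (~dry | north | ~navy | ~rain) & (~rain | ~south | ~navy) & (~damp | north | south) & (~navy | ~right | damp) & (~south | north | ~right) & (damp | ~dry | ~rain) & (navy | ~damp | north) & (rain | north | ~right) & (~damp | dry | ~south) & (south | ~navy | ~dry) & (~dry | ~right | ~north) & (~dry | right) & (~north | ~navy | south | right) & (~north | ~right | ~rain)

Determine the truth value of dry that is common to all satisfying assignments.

Suppose dry = 1.
(right) alone gives right = 1.
(~north) alone gives north = 0.
(~south) alone gives south = 0.
(~damp) alone gives damp = 0.
(~navy) alone gives navy = 0.
(rain) alone gives rain = 1.
But (~rain) is also a unit clause — contradiction.
So every satisfying assignment has dry = False.

False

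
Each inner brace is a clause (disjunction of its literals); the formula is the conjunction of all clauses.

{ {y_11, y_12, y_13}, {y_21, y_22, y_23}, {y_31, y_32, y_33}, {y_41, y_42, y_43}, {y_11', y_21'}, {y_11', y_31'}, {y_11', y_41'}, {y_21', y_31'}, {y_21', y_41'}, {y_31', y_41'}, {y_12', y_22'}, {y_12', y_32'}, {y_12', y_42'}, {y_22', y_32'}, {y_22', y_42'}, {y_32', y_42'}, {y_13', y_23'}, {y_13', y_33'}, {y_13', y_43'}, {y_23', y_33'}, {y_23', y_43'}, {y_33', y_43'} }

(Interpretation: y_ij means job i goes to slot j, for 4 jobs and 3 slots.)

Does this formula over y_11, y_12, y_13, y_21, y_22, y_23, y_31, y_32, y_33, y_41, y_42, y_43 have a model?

Case y_11 = 0:
Case y_12 = 1:
(y_22') alone gives y_22 = 0.
(y_32') alone gives y_32 = 0.
(y_42') alone gives y_42 = 0.
Case y_21 = 1:
(y_31') alone gives y_31 = 0.
(y_33) alone gives y_33 = 1.
(y_41') alone gives y_41 = 0.
(y_43) alone gives y_43 = 1.
Now (y_43') is unsatisfied and unit — conflict.
Backtrack on y_21: now try y_21 = 0.
(y_23) alone gives y_23 = 1.
(y_13') alone gives y_13 = 0.
(y_33') alone gives y_33 = 0.
(y_31) alone gives y_31 = 1.
(y_41') alone gives y_41 = 0.
(y_43) alone gives y_43 = 1.
Now (y_43') is unsatisfied and unit — conflict.
Either choice for y_21 ends in contradiction.
Backtrack on y_12: now try y_12 = 0.
(y_13) alone gives y_13 = 1.
(y_23') alone gives y_23 = 0.
(y_33') alone gives y_33 = 0.
(y_43') alone gives y_43 = 0.
Case y_21 = 1:
(y_31') alone gives y_31 = 0.
(y_32) alone gives y_32 = 1.
(y_41') alone gives y_41 = 0.
(y_42) alone gives y_42 = 1.
Now (y_42') is unsatisfied and unit — conflict.
Backtrack on y_21: now try y_21 = 0.
(y_22) alone gives y_22 = 1.
(y_32') alone gives y_32 = 0.
(y_31) alone gives y_31 = 1.
(y_41') alone gives y_41 = 0.
(y_42) alone gives y_42 = 1.
Now (y_42') is unsatisfied and unit — conflict.
Either choice for y_21 ends in contradiction.
Either choice for y_12 ends in contradiction.
Backtrack on y_11: now try y_11 = 1.
(y_21') alone gives y_21 = 0.
(y_31') alone gives y_31 = 0.
(y_41') alone gives y_41 = 0.
Case y_22 = 1:
(y_12') alone gives y_12 = 0.
(y_32') alone gives y_32 = 0.
(y_33) alone gives y_33 = 1.
(y_42') alone gives y_42 = 0.
(y_43) alone gives y_43 = 1.
Now (y_43') is unsatisfied and unit — conflict.
Backtrack on y_22: now try y_22 = 0.
(y_23) alone gives y_23 = 1.
(y_13') alone gives y_13 = 0.
(y_33') alone gives y_33 = 0.
(y_32) alone gives y_32 = 1.
(y_12') alone gives y_12 = 0.
(y_42') alone gives y_42 = 0.
(y_43) alone gives y_43 = 1.
Now (y_43') is unsatisfied and unit — conflict.
Either choice for y_22 ends in contradiction.
Either choice for y_11 ends in contradiction.
No assignment satisfies every clause.

Unsatisfiable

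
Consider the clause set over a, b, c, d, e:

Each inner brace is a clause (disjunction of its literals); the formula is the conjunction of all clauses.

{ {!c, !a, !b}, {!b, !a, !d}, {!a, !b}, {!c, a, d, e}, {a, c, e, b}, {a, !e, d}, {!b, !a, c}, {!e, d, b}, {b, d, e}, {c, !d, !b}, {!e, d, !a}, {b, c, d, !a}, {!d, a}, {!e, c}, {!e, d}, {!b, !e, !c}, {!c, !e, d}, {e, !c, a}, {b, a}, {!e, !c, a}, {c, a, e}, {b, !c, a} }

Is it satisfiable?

Satisfiable

Case a = true:
Unit clause (!b) forces b = false.
Case e = false:
Unit clause (d) forces d = true.
Every clause is now satisfied; c is unconstrained.
A satisfying assignment: a: true, b: false, c: false, d: true, e: false.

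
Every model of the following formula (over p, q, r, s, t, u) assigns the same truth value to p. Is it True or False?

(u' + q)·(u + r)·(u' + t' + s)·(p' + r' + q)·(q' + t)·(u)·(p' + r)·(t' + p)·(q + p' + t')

Suppose p = 0.
From the singleton clause (u), u = 1.
From the singleton clause (q), q = 1.
From the singleton clause (t), t = 1.
But (t') is also a unit clause — contradiction.
So every satisfying assignment has p = True.

True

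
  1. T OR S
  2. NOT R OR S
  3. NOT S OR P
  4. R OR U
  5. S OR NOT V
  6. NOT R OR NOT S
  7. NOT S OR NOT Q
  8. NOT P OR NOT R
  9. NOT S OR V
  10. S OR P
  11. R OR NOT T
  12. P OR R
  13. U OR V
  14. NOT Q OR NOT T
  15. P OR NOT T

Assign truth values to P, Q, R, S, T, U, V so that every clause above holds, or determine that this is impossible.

Suppose T = false.
(S) alone gives S = true.
(P) alone gives P = true.
(NOT R) alone gives R = false.
(U) alone gives U = true.
(NOT Q) alone gives Q = false.
(V) alone gives V = true.
All clauses are satisfied.

P ↦ true,  Q ↦ false,  R ↦ false,  S ↦ true,  T ↦ false,  U ↦ true,  V ↦ true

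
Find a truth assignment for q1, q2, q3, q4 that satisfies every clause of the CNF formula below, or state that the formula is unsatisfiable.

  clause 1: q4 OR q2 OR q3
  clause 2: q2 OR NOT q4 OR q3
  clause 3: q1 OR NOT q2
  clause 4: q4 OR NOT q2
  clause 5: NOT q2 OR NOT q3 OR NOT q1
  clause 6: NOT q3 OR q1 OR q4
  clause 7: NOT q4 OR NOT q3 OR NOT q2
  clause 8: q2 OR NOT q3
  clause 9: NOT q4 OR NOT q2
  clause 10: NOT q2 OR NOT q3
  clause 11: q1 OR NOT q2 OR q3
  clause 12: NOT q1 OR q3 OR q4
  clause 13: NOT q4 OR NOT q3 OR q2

UNSATISFIABLE

Try q1 = true.
Try q4 = true.
(NOT q2) alone gives q2 = false.
(q3) alone gives q3 = true.
That conflicts with the unit clause (NOT q3).
So q4 must be the other value — set q4 = false.
(NOT q2) alone gives q2 = false.
(q3) alone gives q3 = true.
That conflicts with the unit clause (NOT q3).
Neither q4 = true nor q4 = false works.
So q1 must be the other value — set q1 = false.
(NOT q2) alone gives q2 = false.
(NOT q3) alone gives q3 = false.
(q4) alone gives q4 = true.
That conflicts with the unit clause (NOT q4).
Neither q1 = true nor q1 = false works.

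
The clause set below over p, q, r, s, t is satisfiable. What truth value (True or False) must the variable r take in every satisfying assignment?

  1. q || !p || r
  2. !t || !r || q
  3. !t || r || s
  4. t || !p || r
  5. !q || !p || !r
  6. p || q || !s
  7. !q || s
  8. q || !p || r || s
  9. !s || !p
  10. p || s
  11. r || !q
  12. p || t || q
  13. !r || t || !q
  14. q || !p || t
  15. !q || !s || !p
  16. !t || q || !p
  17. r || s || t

True

Suppose r = false.
(!q) alone gives q = false.
(!p) alone gives p = false.
(!s) alone gives s = false.
That conflicts with the unit clause (s).
So every satisfying assignment has r = True.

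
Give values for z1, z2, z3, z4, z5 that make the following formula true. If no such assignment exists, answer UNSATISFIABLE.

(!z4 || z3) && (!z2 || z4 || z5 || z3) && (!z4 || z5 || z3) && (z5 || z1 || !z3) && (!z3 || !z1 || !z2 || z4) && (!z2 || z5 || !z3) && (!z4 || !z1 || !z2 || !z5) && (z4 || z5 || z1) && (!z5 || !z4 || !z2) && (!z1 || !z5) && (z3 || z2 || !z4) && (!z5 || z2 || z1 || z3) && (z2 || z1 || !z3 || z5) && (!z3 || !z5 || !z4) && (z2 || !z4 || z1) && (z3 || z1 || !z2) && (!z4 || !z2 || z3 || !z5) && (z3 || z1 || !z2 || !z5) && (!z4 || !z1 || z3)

Case z4 = false:
Case z5 = false:
Unit clause (z1) forces z1 = true.
Case z2 = false:
Every clause is now satisfied; z3 is unconstrained.

z1=true; z2=false; z3=true; z4=false; z5=false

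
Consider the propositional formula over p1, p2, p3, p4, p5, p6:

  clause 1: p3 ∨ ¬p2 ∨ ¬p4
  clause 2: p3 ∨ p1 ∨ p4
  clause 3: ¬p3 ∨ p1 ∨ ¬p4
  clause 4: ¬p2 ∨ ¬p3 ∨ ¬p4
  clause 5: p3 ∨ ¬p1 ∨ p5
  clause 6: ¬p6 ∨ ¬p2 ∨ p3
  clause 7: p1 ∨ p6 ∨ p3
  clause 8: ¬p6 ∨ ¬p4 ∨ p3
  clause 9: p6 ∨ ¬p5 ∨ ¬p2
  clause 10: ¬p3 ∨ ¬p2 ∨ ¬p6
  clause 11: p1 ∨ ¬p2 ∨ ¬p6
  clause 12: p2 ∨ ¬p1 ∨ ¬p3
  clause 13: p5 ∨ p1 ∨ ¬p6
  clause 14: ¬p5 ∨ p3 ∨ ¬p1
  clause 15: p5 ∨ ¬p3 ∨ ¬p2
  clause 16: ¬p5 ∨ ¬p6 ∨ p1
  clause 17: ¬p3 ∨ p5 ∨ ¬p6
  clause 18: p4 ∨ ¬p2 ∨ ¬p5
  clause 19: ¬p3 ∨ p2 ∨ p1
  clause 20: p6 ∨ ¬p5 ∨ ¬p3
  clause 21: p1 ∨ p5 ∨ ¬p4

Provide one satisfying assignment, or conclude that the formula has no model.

Try p3 = True.
Try p1 = True.
The clause (p2) is unit, so p2 = True.
The clause (¬p4) is unit, so p4 = False.
The clause (¬p6) is unit, so p6 = False.
The clause (¬p5) is unit, so p5 = False.
Now (p5) is unsatisfied and unit — conflict.
So p1 must be the other value — set p1 = False.
The clause (¬p4) is unit, so p4 = False.
The clause (p2) is unit, so p2 = True.
The clause (¬p6) is unit, so p6 = False.
The clause (¬p5) is unit, so p5 = False.
Now (p5) is unsatisfied and unit — conflict.
Either choice for p1 ends in contradiction.
So p3 must be the other value — set p3 = False.
Try p2 = False.
Try p1 = True.
The clause (p5) is unit, so p5 = True.
Now (¬p5) is unsatisfied and unit — conflict.
So p1 must be the other value — set p1 = False.
The clause (p4) is unit, so p4 = True.
The clause (p6) is unit, so p6 = True.
Now (¬p6) is unsatisfied and unit — conflict.
Either choice for p1 ends in contradiction.
So p2 must be the other value — set p2 = True.
The clause (¬p4) is unit, so p4 = False.
The clause (p1) is unit, so p1 = True.
The clause (p5) is unit, so p5 = True.
Now (¬p5) is unsatisfied and unit — conflict.
Either choice for p2 ends in contradiction.
Either choice for p3 ends in contradiction.

UNSATISFIABLE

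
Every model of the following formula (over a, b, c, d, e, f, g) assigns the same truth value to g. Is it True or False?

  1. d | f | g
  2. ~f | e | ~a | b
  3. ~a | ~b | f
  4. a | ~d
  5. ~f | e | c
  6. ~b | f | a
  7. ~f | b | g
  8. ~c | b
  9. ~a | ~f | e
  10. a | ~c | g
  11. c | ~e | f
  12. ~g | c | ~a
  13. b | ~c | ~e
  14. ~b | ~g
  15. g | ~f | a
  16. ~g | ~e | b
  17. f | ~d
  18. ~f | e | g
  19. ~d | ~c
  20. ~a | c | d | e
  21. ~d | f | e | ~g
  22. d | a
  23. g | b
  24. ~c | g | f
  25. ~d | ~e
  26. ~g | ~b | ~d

False

Suppose g = 1.
Unit clause (~b) forces b = 0.
Unit clause (~c) forces c = 0.
Unit clause (~a) forces a = 0.
Unit clause (~d) forces d = 0.
But (d) is also a unit clause — contradiction.
So every satisfying assignment has g = False.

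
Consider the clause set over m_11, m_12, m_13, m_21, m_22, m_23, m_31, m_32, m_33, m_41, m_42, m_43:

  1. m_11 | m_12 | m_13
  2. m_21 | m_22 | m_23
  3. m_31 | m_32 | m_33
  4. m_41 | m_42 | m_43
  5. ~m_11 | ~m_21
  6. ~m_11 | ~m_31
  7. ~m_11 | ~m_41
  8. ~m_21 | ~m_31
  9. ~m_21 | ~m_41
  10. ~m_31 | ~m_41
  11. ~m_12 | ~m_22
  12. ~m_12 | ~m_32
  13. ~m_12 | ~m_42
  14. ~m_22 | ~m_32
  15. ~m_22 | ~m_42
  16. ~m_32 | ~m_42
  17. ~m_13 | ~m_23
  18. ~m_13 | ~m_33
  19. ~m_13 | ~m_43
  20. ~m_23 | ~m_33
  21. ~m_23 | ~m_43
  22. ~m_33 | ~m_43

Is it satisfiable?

Suppose m_11 = 0.
Suppose m_12 = 1.
From the singleton clause (~m_22), m_22 = 0.
From the singleton clause (~m_32), m_32 = 0.
From the singleton clause (~m_42), m_42 = 0.
Suppose m_21 = 1.
From the singleton clause (~m_31), m_31 = 0.
From the singleton clause (m_33), m_33 = 1.
From the singleton clause (~m_41), m_41 = 0.
From the singleton clause (m_43), m_43 = 1.
That conflicts with the unit clause (~m_43).
That branch fails; take m_21 = 0 instead.
From the singleton clause (m_23), m_23 = 1.
From the singleton clause (~m_13), m_13 = 0.
From the singleton clause (~m_33), m_33 = 0.
From the singleton clause (m_31), m_31 = 1.
From the singleton clause (~m_41), m_41 = 0.
From the singleton clause (m_43), m_43 = 1.
That conflicts with the unit clause (~m_43).
Either choice for m_21 ends in contradiction.
That branch fails; take m_12 = 0 instead.
From the singleton clause (m_13), m_13 = 1.
From the singleton clause (~m_23), m_23 = 0.
From the singleton clause (~m_33), m_33 = 0.
From the singleton clause (~m_43), m_43 = 0.
Suppose m_21 = 1.
From the singleton clause (~m_31), m_31 = 0.
From the singleton clause (m_32), m_32 = 1.
From the singleton clause (~m_41), m_41 = 0.
From the singleton clause (m_42), m_42 = 1.
That conflicts with the unit clause (~m_42).
That branch fails; take m_21 = 0 instead.
From the singleton clause (m_22), m_22 = 1.
From the singleton clause (~m_32), m_32 = 0.
From the singleton clause (m_31), m_31 = 1.
From the singleton clause (~m_41), m_41 = 0.
From the singleton clause (m_42), m_42 = 1.
That conflicts with the unit clause (~m_42).
Either choice for m_21 ends in contradiction.
Either choice for m_12 ends in contradiction.
That branch fails; take m_11 = 1 instead.
From the singleton clause (~m_21), m_21 = 0.
From the singleton clause (~m_31), m_31 = 0.
From the singleton clause (~m_41), m_41 = 0.
Suppose m_22 = 1.
From the singleton clause (~m_12), m_12 = 0.
From the singleton clause (~m_32), m_32 = 0.
From the singleton clause (m_33), m_33 = 1.
From the singleton clause (~m_42), m_42 = 0.
From the singleton clause (m_43), m_43 = 1.
That conflicts with the unit clause (~m_43).
That branch fails; take m_22 = 0 instead.
From the singleton clause (m_23), m_23 = 1.
From the singleton clause (~m_13), m_13 = 0.
From the singleton clause (~m_33), m_33 = 0.
From the singleton clause (m_32), m_32 = 1.
From the singleton clause (~m_12), m_12 = 0.
From the singleton clause (~m_42), m_42 = 0.
From the singleton clause (m_43), m_43 = 1.
That conflicts with the unit clause (~m_43).
Either choice for m_22 ends in contradiction.
Either choice for m_11 ends in contradiction.
No assignment satisfies every clause.

No, unsatisfiable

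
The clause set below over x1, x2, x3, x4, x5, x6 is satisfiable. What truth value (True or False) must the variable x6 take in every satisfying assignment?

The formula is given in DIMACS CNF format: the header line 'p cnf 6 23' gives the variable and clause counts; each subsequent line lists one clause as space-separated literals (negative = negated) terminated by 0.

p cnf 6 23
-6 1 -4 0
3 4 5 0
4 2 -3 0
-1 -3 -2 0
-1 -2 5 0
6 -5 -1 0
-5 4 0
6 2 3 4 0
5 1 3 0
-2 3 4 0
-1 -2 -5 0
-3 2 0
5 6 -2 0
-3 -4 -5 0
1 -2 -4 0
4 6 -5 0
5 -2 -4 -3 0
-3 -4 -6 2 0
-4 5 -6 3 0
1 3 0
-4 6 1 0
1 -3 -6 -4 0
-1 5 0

Suppose x6 = False.
Case x5 = False:
From the singleton clause (¬x2), x2 = False.
From the singleton clause (¬x3), x3 = False.
From the singleton clause (x4), x4 = True.
From the singleton clause (x1), x1 = True.
But (¬x1) is also a unit clause — contradiction.
Undo x5 and try x5 = True.
From the singleton clause (¬x1), x1 = False.
From the singleton clause (x4), x4 = True.
But (¬x4) is also a unit clause — contradiction.
Either choice for x5 ends in contradiction.
So every satisfying assignment has x6 = True.

True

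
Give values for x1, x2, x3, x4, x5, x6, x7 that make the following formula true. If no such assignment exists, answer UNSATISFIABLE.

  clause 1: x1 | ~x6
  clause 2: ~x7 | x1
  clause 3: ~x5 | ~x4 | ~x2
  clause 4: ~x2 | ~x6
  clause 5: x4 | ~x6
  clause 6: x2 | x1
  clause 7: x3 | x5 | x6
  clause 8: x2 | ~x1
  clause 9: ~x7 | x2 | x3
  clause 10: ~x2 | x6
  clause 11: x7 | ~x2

UNSATISFIABLE

Try x1 = 1.
Unit clause (x2) forces x2 = 1.
Unit clause (~x6) forces x6 = 0.
Now (x6) is unsatisfied and unit — conflict.
So x1 must be the other value — set x1 = 0.
Unit clause (~x6) forces x6 = 0.
Unit clause (~x7) forces x7 = 0.
Unit clause (x2) forces x2 = 1.
Now (~x2) is unsatisfied and unit — conflict.
Both values of x1 lead to a conflict.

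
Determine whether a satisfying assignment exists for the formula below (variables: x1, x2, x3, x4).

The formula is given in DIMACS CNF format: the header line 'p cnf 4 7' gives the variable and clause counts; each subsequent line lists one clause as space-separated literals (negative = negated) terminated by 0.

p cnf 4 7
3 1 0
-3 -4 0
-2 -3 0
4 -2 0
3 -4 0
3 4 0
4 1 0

Yes

Try x3 = True.
From the singleton clause (¬x4), x4 = False.
From the singleton clause (¬x2), x2 = False.
From the singleton clause (x1), x1 = True.
All clauses are satisfied.
A satisfying assignment: x1 ↦ True, x2 ↦ False, x3 ↦ True, x4 ↦ False.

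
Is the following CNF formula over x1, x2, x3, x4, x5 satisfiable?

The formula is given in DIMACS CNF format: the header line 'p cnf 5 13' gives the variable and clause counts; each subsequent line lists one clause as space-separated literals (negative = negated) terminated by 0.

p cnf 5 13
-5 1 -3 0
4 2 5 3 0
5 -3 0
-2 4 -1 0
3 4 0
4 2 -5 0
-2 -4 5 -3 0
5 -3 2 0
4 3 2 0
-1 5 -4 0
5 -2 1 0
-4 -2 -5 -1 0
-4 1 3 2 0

Satisfiable

Suppose x5 = True.
Suppose x1 = False.
Unit clause (¬x3) forces x3 = False.
Unit clause (x4) forces x4 = True.
Unit clause (x2) forces x2 = True.
This assignment satisfies each clause.
A satisfying assignment: x1 ↦ False,  x2 ↦ True,  x3 ↦ False,  x4 ↦ True,  x5 ↦ True.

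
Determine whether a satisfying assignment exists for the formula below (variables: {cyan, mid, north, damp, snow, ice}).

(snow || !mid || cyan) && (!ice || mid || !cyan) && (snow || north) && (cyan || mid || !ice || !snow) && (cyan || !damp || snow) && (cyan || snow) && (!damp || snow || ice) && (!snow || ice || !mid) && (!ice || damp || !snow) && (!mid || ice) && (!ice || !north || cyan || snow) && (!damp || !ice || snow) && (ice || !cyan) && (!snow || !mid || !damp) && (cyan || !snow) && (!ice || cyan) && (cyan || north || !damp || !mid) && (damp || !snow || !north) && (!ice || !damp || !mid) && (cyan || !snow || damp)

Yes

Branch on snow: set snow = false.
Unit clause (north) forces north = true.
Unit clause (cyan) forces cyan = true.
Unit clause (ice) forces ice = true.
Unit clause (mid) forces mid = true.
Unit clause (!damp) forces damp = false.
All clauses are satisfied.
A satisfying assignment: cyan ↦ true; mid ↦ true; north ↦ true; damp ↦ false; snow ↦ false; ice ↦ true.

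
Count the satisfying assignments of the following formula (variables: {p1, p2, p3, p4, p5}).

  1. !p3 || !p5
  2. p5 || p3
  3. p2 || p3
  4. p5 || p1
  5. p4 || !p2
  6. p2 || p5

There are 2^5 = 32 truth assignments over (p1, p2, p3, p4, p5).
Split on p3. With p3 = true, the clauses containing p3 are satisfied and !p3 drops from the rest; 1 of the 2^4 = 16 assignments to the other variables satisfy what remains.
With p3 = false, by the same count on the reduced clause set, 2 assignments work.
Total: 1 + 2 = 3.

3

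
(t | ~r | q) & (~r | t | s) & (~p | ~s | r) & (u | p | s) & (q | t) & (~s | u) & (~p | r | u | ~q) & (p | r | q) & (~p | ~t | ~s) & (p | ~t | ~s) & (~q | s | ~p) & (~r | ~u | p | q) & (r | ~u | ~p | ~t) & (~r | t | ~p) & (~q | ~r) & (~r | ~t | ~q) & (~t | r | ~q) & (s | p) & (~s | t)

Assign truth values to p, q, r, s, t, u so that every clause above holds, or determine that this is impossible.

Suppose q = 0.
Unit clause (t) forces t = 1.
Suppose s = 0.
Unit clause (p) forces p = 1.
Suppose r = 0.
Unit clause (~u) forces u = 0.
All clauses are satisfied.

p=1, q=0, r=0, s=0, t=1, u=0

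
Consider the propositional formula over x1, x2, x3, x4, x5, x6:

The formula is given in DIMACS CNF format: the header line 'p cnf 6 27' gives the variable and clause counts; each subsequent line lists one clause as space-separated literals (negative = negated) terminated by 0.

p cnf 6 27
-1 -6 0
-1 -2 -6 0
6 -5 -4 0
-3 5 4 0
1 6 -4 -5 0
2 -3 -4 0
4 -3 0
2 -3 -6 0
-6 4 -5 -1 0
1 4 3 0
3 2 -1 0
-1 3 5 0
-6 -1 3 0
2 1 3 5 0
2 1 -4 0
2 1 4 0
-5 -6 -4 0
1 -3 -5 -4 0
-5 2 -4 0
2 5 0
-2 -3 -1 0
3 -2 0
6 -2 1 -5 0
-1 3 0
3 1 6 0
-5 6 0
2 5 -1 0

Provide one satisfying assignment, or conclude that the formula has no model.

x1: False; x2: True; x3: True; x4: True; x5: False; x6: False

Suppose x1 = False.
Suppose x4 = True.
The clause (x2) is unit, so x2 = True.
The clause (x3) is unit, so x3 = True.
The clause (¬x5) is unit, so x5 = False.
Every clause is now satisfied; x6 is unconstrained.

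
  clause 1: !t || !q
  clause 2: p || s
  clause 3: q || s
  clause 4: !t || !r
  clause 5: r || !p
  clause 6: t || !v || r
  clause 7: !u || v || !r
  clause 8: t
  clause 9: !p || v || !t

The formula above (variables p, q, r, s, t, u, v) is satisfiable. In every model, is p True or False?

False

Suppose p = true.
From the singleton clause (r), r = true.
From the singleton clause (!t), t = false.
But (t) is also a unit clause — contradiction.
So every satisfying assignment has p = False.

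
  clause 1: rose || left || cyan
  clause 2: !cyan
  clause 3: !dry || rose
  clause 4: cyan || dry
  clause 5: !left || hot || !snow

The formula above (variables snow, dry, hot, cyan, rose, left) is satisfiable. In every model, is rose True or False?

True

Suppose rose = false.
Unit clause (!cyan) forces cyan = false.
Unit clause (left) forces left = true.
Unit clause (!dry) forces dry = false.
But (dry) is also a unit clause — contradiction.
So every satisfying assignment has rose = True.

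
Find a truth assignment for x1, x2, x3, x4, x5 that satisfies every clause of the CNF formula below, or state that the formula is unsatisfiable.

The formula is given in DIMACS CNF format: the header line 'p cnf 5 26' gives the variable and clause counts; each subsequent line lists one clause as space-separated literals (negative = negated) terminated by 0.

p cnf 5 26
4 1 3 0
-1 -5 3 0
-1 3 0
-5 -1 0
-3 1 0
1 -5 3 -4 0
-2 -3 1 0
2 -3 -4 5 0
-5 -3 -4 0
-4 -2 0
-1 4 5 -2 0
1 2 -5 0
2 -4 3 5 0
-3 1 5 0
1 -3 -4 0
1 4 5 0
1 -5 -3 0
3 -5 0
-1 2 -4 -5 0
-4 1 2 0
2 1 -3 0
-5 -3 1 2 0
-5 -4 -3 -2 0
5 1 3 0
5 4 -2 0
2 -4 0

x1=True, x2=False, x3=True, x4=False, x5=False

Suppose x1 = True.
From the singleton clause (x3), x3 = True.
From the singleton clause (¬x5), x5 = False.
Suppose x2 = False.
From the singleton clause (¬x4), x4 = False.
All clauses are satisfied.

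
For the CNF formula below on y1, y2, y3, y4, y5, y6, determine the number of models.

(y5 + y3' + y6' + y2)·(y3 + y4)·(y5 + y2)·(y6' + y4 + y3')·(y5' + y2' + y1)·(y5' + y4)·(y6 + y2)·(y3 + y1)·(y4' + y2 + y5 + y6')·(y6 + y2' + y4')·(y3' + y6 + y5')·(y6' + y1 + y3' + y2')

9

There are 2^6 = 64 truth assignments over (y1, y2, y3, y4, y5, y6).
Split on y6. With y6 = 1, the clauses containing y6 are satisfied and y6' drops from the rest; 7 of the 2^5 = 32 assignments to the other variables satisfy what remains.
With y6 = 0, by the same count on the reduced clause set, 2 assignments work.
(One model: y1=F, y2=F, y3=T, y4=T, y5=T, y6=T.)
Total: 7 + 2 = 9.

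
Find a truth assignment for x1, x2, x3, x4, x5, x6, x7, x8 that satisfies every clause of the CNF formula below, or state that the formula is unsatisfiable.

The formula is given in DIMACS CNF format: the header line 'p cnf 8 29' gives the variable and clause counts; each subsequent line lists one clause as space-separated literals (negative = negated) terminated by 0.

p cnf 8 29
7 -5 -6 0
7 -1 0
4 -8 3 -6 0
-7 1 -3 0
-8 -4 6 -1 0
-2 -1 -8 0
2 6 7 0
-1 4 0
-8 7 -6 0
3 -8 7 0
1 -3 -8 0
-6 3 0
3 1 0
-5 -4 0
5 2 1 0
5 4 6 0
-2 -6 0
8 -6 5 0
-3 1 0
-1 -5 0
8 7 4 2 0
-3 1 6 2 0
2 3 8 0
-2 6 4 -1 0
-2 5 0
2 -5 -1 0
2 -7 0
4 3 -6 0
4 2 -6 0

Branch on x7: set x7 = True.
(x2) alone gives x2 = True.
(¬x6) alone gives x6 = False.
(x5) alone gives x5 = True.
(¬x4) alone gives x4 = False.
(¬x1) alone gives x1 = False.
(¬x3) alone gives x3 = False.
Now (x3) is unsatisfied and unit — conflict.
Undo x7 and try x7 = False.
(¬x1) alone gives x1 = False.
(x3) alone gives x3 = True.
Now (¬x3) is unsatisfied and unit — conflict.
Neither x7 = True nor x7 = False works.

UNSATISFIABLE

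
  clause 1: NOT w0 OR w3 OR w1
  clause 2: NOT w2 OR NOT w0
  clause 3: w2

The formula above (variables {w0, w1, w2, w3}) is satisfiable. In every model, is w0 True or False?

False

Suppose w0 = true.
(NOT w2) alone gives w2 = false.
That conflicts with the unit clause (w2).
So every satisfying assignment has w0 = False.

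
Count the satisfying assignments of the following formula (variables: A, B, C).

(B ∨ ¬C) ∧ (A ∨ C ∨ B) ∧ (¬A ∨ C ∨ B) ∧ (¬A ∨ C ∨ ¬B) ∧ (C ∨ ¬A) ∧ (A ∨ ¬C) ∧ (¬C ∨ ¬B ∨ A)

2

There are 2^3 = 8 truth assignments over (A, B, C).
Check each against the 7 clauses (columns in the order A, B, C):
  F F F  ✗ fails (A ∨ C ∨ B)
  F F T  ✗ fails (B ∨ ¬C)
  F T F  ✓ satisfies all
  F T T  ✗ fails (A ∨ ¬C)
  T F F  ✗ fails (¬A ∨ C ∨ B)
  T F T  ✗ fails (B ∨ ¬C)
  T T F  ✗ fails (¬A ∨ C ∨ ¬B)
  T T T  ✓ satisfies all
2 of the 8 rows are models.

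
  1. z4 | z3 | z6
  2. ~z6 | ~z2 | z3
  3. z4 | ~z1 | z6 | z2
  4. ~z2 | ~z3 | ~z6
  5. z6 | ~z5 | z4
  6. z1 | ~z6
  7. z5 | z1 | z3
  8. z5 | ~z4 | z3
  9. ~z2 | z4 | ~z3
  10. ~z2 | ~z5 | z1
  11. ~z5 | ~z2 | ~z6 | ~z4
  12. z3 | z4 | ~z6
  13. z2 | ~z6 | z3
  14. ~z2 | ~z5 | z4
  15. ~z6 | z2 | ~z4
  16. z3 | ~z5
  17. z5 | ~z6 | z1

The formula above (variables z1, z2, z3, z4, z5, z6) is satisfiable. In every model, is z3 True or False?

True

Suppose z3 = 0.
The clause (~z5) is unit, so z5 = 0.
The clause (z1) is unit, so z1 = 1.
The clause (~z4) is unit, so z4 = 0.
The clause (z6) is unit, so z6 = 1.
But (~z6) is also a unit clause — contradiction.
So every satisfying assignment has z3 = True.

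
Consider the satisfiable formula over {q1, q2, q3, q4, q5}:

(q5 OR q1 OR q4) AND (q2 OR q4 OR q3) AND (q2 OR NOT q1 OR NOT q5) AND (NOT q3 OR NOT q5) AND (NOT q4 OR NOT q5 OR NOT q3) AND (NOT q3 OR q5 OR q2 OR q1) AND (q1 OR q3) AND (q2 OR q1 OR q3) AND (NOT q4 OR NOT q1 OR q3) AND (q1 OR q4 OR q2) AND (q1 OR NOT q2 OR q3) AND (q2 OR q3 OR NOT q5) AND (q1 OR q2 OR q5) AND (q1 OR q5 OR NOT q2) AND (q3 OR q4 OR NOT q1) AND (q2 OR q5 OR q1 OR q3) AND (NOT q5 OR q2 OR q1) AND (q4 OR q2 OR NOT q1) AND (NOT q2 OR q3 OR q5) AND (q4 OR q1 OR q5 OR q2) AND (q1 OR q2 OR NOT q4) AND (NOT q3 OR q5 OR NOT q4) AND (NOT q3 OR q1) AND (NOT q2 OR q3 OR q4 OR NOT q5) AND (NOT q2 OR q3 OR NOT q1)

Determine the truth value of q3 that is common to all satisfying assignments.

Suppose q3 = false.
Unit clause (q1) forces q1 = true.
Unit clause (NOT q4) forces q4 = false.
Now (q4) is unsatisfied and unit — conflict.
So every satisfying assignment has q3 = True.

True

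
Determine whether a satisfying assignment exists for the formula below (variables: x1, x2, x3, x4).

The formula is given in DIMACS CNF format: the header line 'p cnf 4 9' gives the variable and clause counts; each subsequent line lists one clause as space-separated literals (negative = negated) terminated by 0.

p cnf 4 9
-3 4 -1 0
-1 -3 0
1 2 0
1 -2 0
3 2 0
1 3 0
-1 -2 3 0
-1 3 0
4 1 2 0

No, unsatisfiable

Branch on x1: set x1 = False.
From the singleton clause (x2), x2 = True.
Now (¬x2) is unsatisfied and unit — conflict.
That branch fails; take x1 = True instead.
From the singleton clause (¬x3), x3 = False.
Now (x3) is unsatisfied and unit — conflict.
Either choice for x1 ends in contradiction.
No assignment satisfies every clause.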